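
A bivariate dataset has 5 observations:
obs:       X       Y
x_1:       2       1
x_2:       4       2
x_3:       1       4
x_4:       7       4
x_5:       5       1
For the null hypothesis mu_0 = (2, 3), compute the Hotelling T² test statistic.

Step 1 — sample mean vector:
  mean(X) = (2 + 4 + 1 + 7 + 5) / 5 = 19/5 = 3.8
  mean(Y) = (1 + 2 + 4 + 4 + 1) / 5 = 12/5 = 2.4
  x̄ = (3.8, 2.4),  deviation x̄ - mu_0 = (3.8, 2.4) - (2, 3) = (1.8, -0.6).

Step 2 — sample covariance matrix, S[i,j] = (1/(n-1)) · Σ_k (x_{k,i} - mean_i) · (x_{k,j} - mean_j), divisor n-1 = 4:
  S[X,X] = ((-1.8)·(-1.8) + (0.2)·(0.2) + (-2.8)·(-2.8) + (3.2)·(3.2) + (1.2)·(1.2)) / 4 = 22.8/4 = 5.7
  S[X,Y] = ((-1.8)·(-1.4) + (0.2)·(-0.4) + (-2.8)·(1.6) + (3.2)·(1.6) + (1.2)·(-1.4)) / 4 = 1.4/4 = 0.35
  S[Y,Y] = ((-1.4)·(-1.4) + (-0.4)·(-0.4) + (1.6)·(1.6) + (1.6)·(1.6) + (-1.4)·(-1.4)) / 4 = 9.2/4 = 2.3
  S = [[5.7, 0.35],
 [0.35, 2.3]].

Step 3 — invert S. det(S) = 5.7·2.3 - (0.35)² = 12.9875.
  S^{-1} = (1/det) · [[d, -b], [-b, a]] = [[0.1771, -0.0269],
 [-0.0269, 0.4389]].

Step 4 — quadratic form (x̄ - mu_0)^T · S^{-1} · (x̄ - mu_0):
  S^{-1} · (x̄ - mu_0) = (0.3349, -0.3118),
  (x̄ - mu_0)^T · [...] = (1.8)·(0.3349) + (-0.6)·(-0.3118) = 0.79.

Step 5 — scale by n: T² = 5 · 0.79 = 3.95.

T² ≈ 3.95


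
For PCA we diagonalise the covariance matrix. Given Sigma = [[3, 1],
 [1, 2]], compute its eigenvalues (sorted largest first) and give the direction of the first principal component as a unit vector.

Step 1 — characteristic polynomial of 2×2 Sigma:
  det(Sigma - λI) = λ² - trace · λ + det = 0.
  trace = 3 + 2 = 5, det = 3·2 - (1)² = 5.
Step 2 — discriminant:
  Δ = trace² - 4·det = 25 - 20 = 5.
Step 3 — eigenvalues:
  λ = (trace ± √Δ)/2 = (5 ± 2.2361)/2,
  λ_1 = 3.618,  λ_2 = 1.382.

Step 4 — unit eigenvector for λ_1: solve (Sigma - λ_1 I)v = 0. First row:
  (3 - 3.618)·v_x + (1)·v_y = 0, i.e. (-0.618)·v_x + (1)·v_y = 0,
  so v ∝ (b, λ_1 - a) = (1, 0.618) = u.
  ||u|| = √((1)² + (0.618)²) = √(1.382) ≈ 1.1756,
  v_1 = u/||u|| ≈ (0.8507, 0.5257) (||v_1|| = 1).

λ_1 = 3.618,  λ_2 = 1.382;  v_1 ≈ (0.8507, 0.5257)


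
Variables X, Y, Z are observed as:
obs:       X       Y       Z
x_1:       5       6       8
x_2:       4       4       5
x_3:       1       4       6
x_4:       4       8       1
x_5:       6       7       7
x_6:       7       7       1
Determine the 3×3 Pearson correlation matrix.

Step 1 — column means:
  mean(X) = (5 + 4 + 1 + 4 + 6 + 7) / 6 = 27/6 = 4.5
  mean(Y) = (6 + 4 + 4 + 8 + 7 + 7) / 6 = 36/6 = 6
  mean(Z) = (8 + 5 + 6 + 1 + 7 + 1) / 6 = 28/6 = 4.6667

Step 2 — sample variances and covariances s[i,j] = (1/(n-1)) · Σ_k (x_{k,i} - mean_i) · (x_{k,j} - mean_j), with n-1 = 5:
  s[X,X] = ((0.5)·(0.5) + (-0.5)·(-0.5) + (-3.5)·(-3.5) + (-0.5)·(-0.5) + (1.5)·(1.5) + (2.5)·(2.5)) / 5 = 21.5/5 = 4.3
  s[X,Y] = ((0.5)·(0) + (-0.5)·(-2) + (-3.5)·(-2) + (-0.5)·(2) + (1.5)·(1) + (2.5)·(1)) / 5 = 11/5 = 2.2
  s[X,Z] = ((0.5)·(3.3333) + (-0.5)·(0.3333) + (-3.5)·(1.3333) + (-0.5)·(-3.6667) + (1.5)·(2.3333) + (2.5)·(-3.6667)) / 5 = -7/5 = -1.4
  s[Y,Y] = ((0)·(0) + (-2)·(-2) + (-2)·(-2) + (2)·(2) + (1)·(1) + (1)·(1)) / 5 = 14/5 = 2.8
  s[Y,Z] = ((0)·(3.3333) + (-2)·(0.3333) + (-2)·(1.3333) + (2)·(-3.6667) + (1)·(2.3333) + (1)·(-3.6667)) / 5 = -12/5 = -2.4
  s[Z,Z] = ((3.3333)·(3.3333) + (0.3333)·(0.3333) + (1.3333)·(1.3333) + (-3.6667)·(-3.6667) + (2.3333)·(2.3333) + (-3.6667)·(-3.6667)) / 5 = 45.3333/5 = 9.0667
  Sample standard deviations s_i = √(s[i,i]):
  s(X) = √(4.3) = 2.0736
  s(Y) = √(2.8) = 1.6733
  s(Z) = √(9.0667) = 3.0111

Step 3 — r_{ij} = s_{ij} / (s_i · s_j):
  r[X,X] = 1 (diagonal).
  r[X,Y] = 2.2 / (2.0736 · 1.6733) = 2.2 / 3.4699 = 0.634
  r[X,Z] = -1.4 / (2.0736 · 3.0111) = -1.4 / 6.2439 = -0.2242
  r[Y,Y] = 1 (diagonal).
  r[Y,Z] = -2.4 / (1.6733 · 3.0111) = -2.4 / 5.0385 = -0.4763
  r[Z,Z] = 1 (diagonal).

R is symmetric with unit diagonal. Assembling:

R = [[1, 0.634, -0.2242],
 [0.634, 1, -0.4763],
 [-0.2242, -0.4763, 1]]


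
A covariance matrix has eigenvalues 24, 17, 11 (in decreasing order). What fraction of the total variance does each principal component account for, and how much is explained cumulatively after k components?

Step 1 — total variance = trace(Sigma) = Σ λ_i = 24 + 17 + 11 = 52.

Step 2 — fraction explained by component i = λ_i / Σ λ:
  PC1: 24/52 = 0.4615
  PC2: 17/52 = 0.3269
  PC3: 11/52 = 0.2115

Step 3 — cumulative fraction after k components = (λ_1 + ... + λ_k) / Σ λ:
  k = 1: 24/52 = 0.4615
  k = 2: (24 + 17)/52 = 41/52 = 0.7885
  k = 3: (24 + 17 + 11)/52 = 52/52 = 1

Summary (fraction, with percent):

explained: PC1 0.4615 (46.15%), PC2 0.3269 (32.69%), PC3 0.2115 (21.15%);  cumulative: 0.4615, 0.7885, 1


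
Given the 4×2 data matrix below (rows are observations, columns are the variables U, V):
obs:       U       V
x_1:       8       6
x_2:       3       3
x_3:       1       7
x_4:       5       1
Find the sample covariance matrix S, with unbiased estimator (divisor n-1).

Step 1 — column means:
  mean(U) = (8 + 3 + 1 + 5) / 4 = 17/4 = 4.25
  mean(V) = (6 + 3 + 7 + 1) / 4 = 17/4 = 4.25

Step 2 — sample covariance S[i,j] = (1/(n-1)) · Σ_k (x_{k,i} - mean_i) · (x_{k,j} - mean_j), with n-1 = 3.
  S[U,U] = ((3.75)·(3.75) + (-1.25)·(-1.25) + (-3.25)·(-3.25) + (0.75)·(0.75)) / 3 = 26.75/3 = 8.9167
  S[U,V] = ((3.75)·(1.75) + (-1.25)·(-1.25) + (-3.25)·(2.75) + (0.75)·(-3.25)) / 3 = -3.25/3 = -1.0833
  S[V,V] = ((1.75)·(1.75) + (-1.25)·(-1.25) + (2.75)·(2.75) + (-3.25)·(-3.25)) / 3 = 22.75/3 = 7.5833

S is symmetric (S[j,i] = S[i,j]). Assembling:

S = [[8.9167, -1.0833],
 [-1.0833, 7.5833]]


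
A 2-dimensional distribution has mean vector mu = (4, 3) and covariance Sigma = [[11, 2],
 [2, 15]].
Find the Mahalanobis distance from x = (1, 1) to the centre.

Step 1 — centre the observation: (x - mu) = (-3, -2).

Step 2 — invert Sigma. det(Sigma) = 11·15 - (2)² = 161.
  Sigma^{-1} = (1/det) · [[d, -b], [-b, a]] = [[0.0932, -0.0124],
 [-0.0124, 0.0683]].

Step 3 — form the quadratic (x - mu)^T · Sigma^{-1} · (x - mu):
  Sigma^{-1} · (x - mu) = (-0.2547, -0.0994).
  (x - mu)^T · [Sigma^{-1} · (x - mu)] = (-3)·(-0.2547) + (-2)·(-0.0994) = 0.9627.

Step 4 — take square root: d = √(0.9627) ≈ 0.9812.

d(x, mu) = √(0.9627) ≈ 0.9812


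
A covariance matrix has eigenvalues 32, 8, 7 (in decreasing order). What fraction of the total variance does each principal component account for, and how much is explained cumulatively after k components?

Step 1 — total variance = trace(Sigma) = Σ λ_i = 32 + 8 + 7 = 47.

Step 2 — fraction explained by component i = λ_i / Σ λ:
  PC1: 32/47 = 0.6809
  PC2: 8/47 = 0.1702
  PC3: 7/47 = 0.1489

Step 3 — cumulative fraction after k components = (λ_1 + ... + λ_k) / Σ λ:
  k = 1: 32/47 = 0.6809
  k = 2: (32 + 8)/47 = 40/47 = 0.8511
  k = 3: (32 + 8 + 7)/47 = 47/47 = 1

Summary (fraction, with percent):

explained: PC1 0.6809 (68.09%), PC2 0.1702 (17.02%), PC3 0.1489 (14.89%);  cumulative: 0.6809, 0.8511, 1


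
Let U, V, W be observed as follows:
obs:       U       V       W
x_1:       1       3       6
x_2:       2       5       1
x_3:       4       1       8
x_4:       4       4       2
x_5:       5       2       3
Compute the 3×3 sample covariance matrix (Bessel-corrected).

Step 1 — column means:
  mean(U) = (1 + 2 + 4 + 4 + 5) / 5 = 16/5 = 3.2
  mean(V) = (3 + 5 + 1 + 4 + 2) / 5 = 15/5 = 3
  mean(W) = (6 + 1 + 8 + 2 + 3) / 5 = 20/5 = 4

Step 2 — sample covariance S[i,j] = (1/(n-1)) · Σ_k (x_{k,i} - mean_i) · (x_{k,j} - mean_j), with n-1 = 4.
  S[U,U] = ((-2.2)·(-2.2) + (-1.2)·(-1.2) + (0.8)·(0.8) + (0.8)·(0.8) + (1.8)·(1.8)) / 4 = 10.8/4 = 2.7
  S[U,V] = ((-2.2)·(0) + (-1.2)·(2) + (0.8)·(-2) + (0.8)·(1) + (1.8)·(-1)) / 4 = -5/4 = -1.25
  S[U,W] = ((-2.2)·(2) + (-1.2)·(-3) + (0.8)·(4) + (0.8)·(-2) + (1.8)·(-1)) / 4 = -1/4 = -0.25
  S[V,V] = ((0)·(0) + (2)·(2) + (-2)·(-2) + (1)·(1) + (-1)·(-1)) / 4 = 10/4 = 2.5
  S[V,W] = ((0)·(2) + (2)·(-3) + (-2)·(4) + (1)·(-2) + (-1)·(-1)) / 4 = -15/4 = -3.75
  S[W,W] = ((2)·(2) + (-3)·(-3) + (4)·(4) + (-2)·(-2) + (-1)·(-1)) / 4 = 34/4 = 8.5

S is symmetric (S[j,i] = S[i,j]). Assembling:

S = [[2.7, -1.25, -0.25],
 [-1.25, 2.5, -3.75],
 [-0.25, -3.75, 8.5]]


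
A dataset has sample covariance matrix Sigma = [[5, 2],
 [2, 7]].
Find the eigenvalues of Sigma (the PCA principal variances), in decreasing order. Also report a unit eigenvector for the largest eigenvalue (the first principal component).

Step 1 — characteristic polynomial of 2×2 Sigma:
  det(Sigma - λI) = λ² - trace · λ + det = 0.
  trace = 5 + 7 = 12, det = 5·7 - (2)² = 31.
Step 2 — discriminant:
  Δ = trace² - 4·det = 144 - 124 = 20.
Step 3 — eigenvalues:
  λ = (trace ± √Δ)/2 = (12 ± 4.4721)/2,
  λ_1 = 8.2361,  λ_2 = 3.7639.

Step 4 — unit eigenvector for λ_1: solve (Sigma - λ_1 I)v = 0. First row:
  (5 - 8.2361)·v_x + (2)·v_y = 0, i.e. (-3.2361)·v_x + (2)·v_y = 0,
  so v ∝ (b, λ_1 - a) = (2, 3.2361) = u.
  ||u|| = √((2)² + (3.2361)²) = √(14.4721) ≈ 3.8042,
  v_1 = u/||u|| ≈ (0.5257, 0.8507) (||v_1|| = 1).

λ_1 = 8.2361,  λ_2 = 3.7639;  v_1 ≈ (0.5257, 0.8507)


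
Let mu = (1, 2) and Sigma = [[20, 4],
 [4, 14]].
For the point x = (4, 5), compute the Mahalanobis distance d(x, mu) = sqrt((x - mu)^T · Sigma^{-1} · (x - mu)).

Step 1 — centre the observation: (x - mu) = (3, 3).

Step 2 — invert Sigma. det(Sigma) = 20·14 - (4)² = 264.
  Sigma^{-1} = (1/det) · [[d, -b], [-b, a]] = [[0.053, -0.0152],
 [-0.0152, 0.0758]].

Step 3 — form the quadratic (x - mu)^T · Sigma^{-1} · (x - mu):
  Sigma^{-1} · (x - mu) = (0.1136, 0.1818).
  (x - mu)^T · [Sigma^{-1} · (x - mu)] = (3)·(0.1136) + (3)·(0.1818) = 0.8864.

Step 4 — take square root: d = √(0.8864) ≈ 0.9415.

d(x, mu) = √(0.8864) ≈ 0.9415


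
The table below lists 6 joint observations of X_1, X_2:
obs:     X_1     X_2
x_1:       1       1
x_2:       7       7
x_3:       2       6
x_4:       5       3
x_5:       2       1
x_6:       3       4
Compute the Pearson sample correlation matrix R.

Step 1 — column means:
  mean(X_1) = (1 + 7 + 2 + 5 + 2 + 3) / 6 = 20/6 = 3.3333
  mean(X_2) = (1 + 7 + 6 + 3 + 1 + 4) / 6 = 22/6 = 3.6667

Step 2 — sample variances and covariances s[i,j] = (1/(n-1)) · Σ_k (x_{k,i} - mean_i) · (x_{k,j} - mean_j), with n-1 = 5:
  s[X_1,X_1] = ((-2.3333)·(-2.3333) + (3.6667)·(3.6667) + (-1.3333)·(-1.3333) + (1.6667)·(1.6667) + (-1.3333)·(-1.3333) + (-0.3333)·(-0.3333)) / 5 = 25.3333/5 = 5.0667
  s[X_1,X_2] = ((-2.3333)·(-2.6667) + (3.6667)·(3.3333) + (-1.3333)·(2.3333) + (1.6667)·(-0.6667) + (-1.3333)·(-2.6667) + (-0.3333)·(0.3333)) / 5 = 17.6667/5 = 3.5333
  s[X_2,X_2] = ((-2.6667)·(-2.6667) + (3.3333)·(3.3333) + (2.3333)·(2.3333) + (-0.6667)·(-0.6667) + (-2.6667)·(-2.6667) + (0.3333)·(0.3333)) / 5 = 31.3333/5 = 6.2667
  Sample standard deviations s_i = √(s[i,i]):
  s(X_1) = √(5.0667) = 2.2509
  s(X_2) = √(6.2667) = 2.5033

Step 3 — r_{ij} = s_{ij} / (s_i · s_j):
  r[X_1,X_1] = 1 (diagonal).
  r[X_1,X_2] = 3.5333 / (2.2509 · 2.5033) = 3.5333 / 5.6348 = 0.6271
  r[X_2,X_2] = 1 (diagonal).

R is symmetric with unit diagonal. Assembling:

R = [[1, 0.6271],
 [0.6271, 1]]


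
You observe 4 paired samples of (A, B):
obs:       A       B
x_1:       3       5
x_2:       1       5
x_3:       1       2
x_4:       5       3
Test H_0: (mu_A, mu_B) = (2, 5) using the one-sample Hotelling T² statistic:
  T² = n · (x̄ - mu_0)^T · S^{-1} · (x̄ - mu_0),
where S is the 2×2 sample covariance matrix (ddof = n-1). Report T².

Step 1 — sample mean vector:
  mean(A) = (3 + 1 + 1 + 5) / 4 = 10/4 = 2.5
  mean(B) = (5 + 5 + 2 + 3) / 4 = 15/4 = 3.75
  x̄ = (2.5, 3.75),  deviation x̄ - mu_0 = (2.5, 3.75) - (2, 5) = (0.5, -1.25).

Step 2 — sample covariance matrix, S[i,j] = (1/(n-1)) · Σ_k (x_{k,i} - mean_i) · (x_{k,j} - mean_j), divisor n-1 = 3:
  S[A,A] = ((0.5)·(0.5) + (-1.5)·(-1.5) + (-1.5)·(-1.5) + (2.5)·(2.5)) / 3 = 11/3 = 3.6667
  S[A,B] = ((0.5)·(1.25) + (-1.5)·(1.25) + (-1.5)·(-1.75) + (2.5)·(-0.75)) / 3 = -0.5/3 = -0.1667
  S[B,B] = ((1.25)·(1.25) + (1.25)·(1.25) + (-1.75)·(-1.75) + (-0.75)·(-0.75)) / 3 = 6.75/3 = 2.25
  S = [[3.6667, -0.1667],
 [-0.1667, 2.25]].

Step 3 — invert S. det(S) = 3.6667·2.25 - (-0.1667)² = 8.2222.
  S^{-1} = (1/det) · [[d, -b], [-b, a]] = [[0.2736, 0.0203],
 [0.0203, 0.4459]].

Step 4 — quadratic form (x̄ - mu_0)^T · S^{-1} · (x̄ - mu_0):
  S^{-1} · (x̄ - mu_0) = (0.1115, -0.5473),
  (x̄ - mu_0)^T · [...] = (0.5)·(0.1115) + (-1.25)·(-0.5473) = 0.7399.

Step 5 — scale by n: T² = 4 · 0.7399 = 2.9595.

T² ≈ 2.9595


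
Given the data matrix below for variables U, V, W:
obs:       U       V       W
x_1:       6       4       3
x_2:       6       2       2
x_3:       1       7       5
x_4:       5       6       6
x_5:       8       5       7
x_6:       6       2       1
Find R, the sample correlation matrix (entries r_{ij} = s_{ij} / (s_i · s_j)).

Step 1 — column means:
  mean(U) = (6 + 6 + 1 + 5 + 8 + 6) / 6 = 32/6 = 5.3333
  mean(V) = (4 + 2 + 7 + 6 + 5 + 2) / 6 = 26/6 = 4.3333
  mean(W) = (3 + 2 + 5 + 6 + 7 + 1) / 6 = 24/6 = 4

Step 2 — sample variances and covariances s[i,j] = (1/(n-1)) · Σ_k (x_{k,i} - mean_i) · (x_{k,j} - mean_j), with n-1 = 5:
  s[U,U] = ((0.6667)·(0.6667) + (0.6667)·(0.6667) + (-4.3333)·(-4.3333) + (-0.3333)·(-0.3333) + (2.6667)·(2.6667) + (0.6667)·(0.6667)) / 5 = 27.3333/5 = 5.4667
  s[U,V] = ((0.6667)·(-0.3333) + (0.6667)·(-2.3333) + (-4.3333)·(2.6667) + (-0.3333)·(1.6667) + (2.6667)·(0.6667) + (0.6667)·(-2.3333)) / 5 = -13.6667/5 = -2.7333
  s[U,W] = ((0.6667)·(-1) + (0.6667)·(-2) + (-4.3333)·(1) + (-0.3333)·(2) + (2.6667)·(3) + (0.6667)·(-3)) / 5 = -1/5 = -0.2
  s[V,V] = ((-0.3333)·(-0.3333) + (-2.3333)·(-2.3333) + (2.6667)·(2.6667) + (1.6667)·(1.6667) + (0.6667)·(0.6667) + (-2.3333)·(-2.3333)) / 5 = 21.3333/5 = 4.2667
  s[V,W] = ((-0.3333)·(-1) + (-2.3333)·(-2) + (2.6667)·(1) + (1.6667)·(2) + (0.6667)·(3) + (-2.3333)·(-3)) / 5 = 20/5 = 4
  s[W,W] = ((-1)·(-1) + (-2)·(-2) + (1)·(1) + (2)·(2) + (3)·(3) + (-3)·(-3)) / 5 = 28/5 = 5.6
  Sample standard deviations s_i = √(s[i,i]):
  s(U) = √(5.4667) = 2.3381
  s(V) = √(4.2667) = 2.0656
  s(W) = √(5.6) = 2.3664

Step 3 — r_{ij} = s_{ij} / (s_i · s_j):
  r[U,U] = 1 (diagonal).
  r[U,V] = -2.7333 / (2.3381 · 2.0656) = -2.7333 / 4.8295 = -0.566
  r[U,W] = -0.2 / (2.3381 · 2.3664) = -0.2 / 5.5329 = -0.0361
  r[V,V] = 1 (diagonal).
  r[V,W] = 4 / (2.0656 · 2.3664) = 4 / 4.8881 = 0.8183
  r[W,W] = 1 (diagonal).

R is symmetric with unit diagonal. Assembling:

R = [[1, -0.566, -0.0361],
 [-0.566, 1, 0.8183],
 [-0.0361, 0.8183, 1]]


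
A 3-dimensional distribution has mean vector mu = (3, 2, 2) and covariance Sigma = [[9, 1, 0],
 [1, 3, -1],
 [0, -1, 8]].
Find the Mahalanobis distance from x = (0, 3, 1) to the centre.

Step 1 — centre the observation: (x - mu) = (-3, 1, -1).

Step 2 — invert Sigma (cofactor / det for 3×3, or solve directly):
  Sigma^{-1} = [[0.1156, -0.0402, -0.005],
 [-0.0402, 0.3618, 0.0452],
 [-0.005, 0.0452, 0.1307]].

Step 3 — form the quadratic (x - mu)^T · Sigma^{-1} · (x - mu):
  Sigma^{-1} · (x - mu) = (-0.3819, 0.4372, -0.0704).
  (x - mu)^T · [Sigma^{-1} · (x - mu)] = (-3)·(-0.3819) + (1)·(0.4372) + (-1)·(-0.0704) = 1.6533.

Step 4 — take square root: d = √(1.6533) ≈ 1.2858.

d(x, mu) = √(1.6533) ≈ 1.2858


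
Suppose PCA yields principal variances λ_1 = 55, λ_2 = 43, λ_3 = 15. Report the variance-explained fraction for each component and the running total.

Step 1 — total variance = trace(Sigma) = Σ λ_i = 55 + 43 + 15 = 113.

Step 2 — fraction explained by component i = λ_i / Σ λ:
  PC1: 55/113 = 0.4867
  PC2: 43/113 = 0.3805
  PC3: 15/113 = 0.1327

Step 3 — cumulative fraction after k components = (λ_1 + ... + λ_k) / Σ λ:
  k = 1: 55/113 = 0.4867
  k = 2: (55 + 43)/113 = 98/113 = 0.8673
  k = 3: (55 + 43 + 15)/113 = 113/113 = 1

Summary (fraction, with percent):

explained: PC1 0.4867 (48.67%), PC2 0.3805 (38.05%), PC3 0.1327 (13.27%);  cumulative: 0.4867, 0.8673, 1


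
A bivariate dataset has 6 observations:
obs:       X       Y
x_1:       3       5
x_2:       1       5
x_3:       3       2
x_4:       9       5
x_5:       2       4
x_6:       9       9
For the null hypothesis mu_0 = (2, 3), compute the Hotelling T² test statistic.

Step 1 — sample mean vector:
  mean(X) = (3 + 1 + 3 + 9 + 2 + 9) / 6 = 27/6 = 4.5
  mean(Y) = (5 + 5 + 2 + 5 + 4 + 9) / 6 = 30/6 = 5
  x̄ = (4.5, 5),  deviation x̄ - mu_0 = (4.5, 5) - (2, 3) = (2.5, 2).

Step 2 — sample covariance matrix, S[i,j] = (1/(n-1)) · Σ_k (x_{k,i} - mean_i) · (x_{k,j} - mean_j), divisor n-1 = 5:
  S[X,X] = ((-1.5)·(-1.5) + (-3.5)·(-3.5) + (-1.5)·(-1.5) + (4.5)·(4.5) + (-2.5)·(-2.5) + (4.5)·(4.5)) / 5 = 63.5/5 = 12.7
  S[X,Y] = ((-1.5)·(0) + (-3.5)·(0) + (-1.5)·(-3) + (4.5)·(0) + (-2.5)·(-1) + (4.5)·(4)) / 5 = 25/5 = 5
  S[Y,Y] = ((0)·(0) + (0)·(0) + (-3)·(-3) + (0)·(0) + (-1)·(-1) + (4)·(4)) / 5 = 26/5 = 5.2
  S = [[12.7, 5],
 [5, 5.2]].

Step 3 — invert S. det(S) = 12.7·5.2 - (5)² = 41.04.
  S^{-1} = (1/det) · [[d, -b], [-b, a]] = [[0.1267, -0.1218],
 [-0.1218, 0.3095]].

Step 4 — quadratic form (x̄ - mu_0)^T · S^{-1} · (x̄ - mu_0):
  S^{-1} · (x̄ - mu_0) = (0.0731, 0.3143),
  (x̄ - mu_0)^T · [...] = (2.5)·(0.0731) + (2)·(0.3143) = 0.8114.

Step 5 — scale by n: T² = 6 · 0.8114 = 4.8684.

T² ≈ 4.8684


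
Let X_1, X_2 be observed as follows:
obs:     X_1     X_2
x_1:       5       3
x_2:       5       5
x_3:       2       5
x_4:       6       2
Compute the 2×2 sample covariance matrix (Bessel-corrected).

Step 1 — column means:
  mean(X_1) = (5 + 5 + 2 + 6) / 4 = 18/4 = 4.5
  mean(X_2) = (3 + 5 + 5 + 2) / 4 = 15/4 = 3.75

Step 2 — sample covariance S[i,j] = (1/(n-1)) · Σ_k (x_{k,i} - mean_i) · (x_{k,j} - mean_j), with n-1 = 3.
  S[X_1,X_1] = ((0.5)·(0.5) + (0.5)·(0.5) + (-2.5)·(-2.5) + (1.5)·(1.5)) / 3 = 9/3 = 3
  S[X_1,X_2] = ((0.5)·(-0.75) + (0.5)·(1.25) + (-2.5)·(1.25) + (1.5)·(-1.75)) / 3 = -5.5/3 = -1.8333
  S[X_2,X_2] = ((-0.75)·(-0.75) + (1.25)·(1.25) + (1.25)·(1.25) + (-1.75)·(-1.75)) / 3 = 6.75/3 = 2.25

S is symmetric (S[j,i] = S[i,j]). Assembling:

S = [[3, -1.8333],
 [-1.8333, 2.25]]


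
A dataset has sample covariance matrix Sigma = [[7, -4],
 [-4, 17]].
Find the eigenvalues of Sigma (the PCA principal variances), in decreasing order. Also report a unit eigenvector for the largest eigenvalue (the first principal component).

Step 1 — characteristic polynomial of 2×2 Sigma:
  det(Sigma - λI) = λ² - trace · λ + det = 0.
  trace = 7 + 17 = 24, det = 7·17 - (-4)² = 103.
Step 2 — discriminant:
  Δ = trace² - 4·det = 576 - 412 = 164.
Step 3 — eigenvalues:
  λ = (trace ± √Δ)/2 = (24 ± 12.8062)/2,
  λ_1 = 18.4031,  λ_2 = 5.5969.

Step 4 — unit eigenvector for λ_1: solve (Sigma - λ_1 I)v = 0. First row:
  (7 - 18.4031)·v_x + (-4)·v_y = 0, i.e. (-11.4031)·v_x + (-4)·v_y = 0,
  so v ∝ (b, λ_1 - a) = (-4, 11.4031); multiply by -1 so the first entry is positive: u = (4, -11.4031).
  ||u|| = √((4)² + (-11.4031)²) = √(146.0312) ≈ 12.0843,
  v_1 = u/||u|| ≈ (0.331, -0.9436) (||v_1|| = 1).

λ_1 = 18.4031,  λ_2 = 5.5969;  v_1 ≈ (0.331, -0.9436)


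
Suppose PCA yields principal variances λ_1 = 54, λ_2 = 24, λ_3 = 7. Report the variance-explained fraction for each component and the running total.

Step 1 — total variance = trace(Sigma) = Σ λ_i = 54 + 24 + 7 = 85.

Step 2 — fraction explained by component i = λ_i / Σ λ:
  PC1: 54/85 = 0.6353
  PC2: 24/85 = 0.2824
  PC3: 7/85 = 0.0824

Step 3 — cumulative fraction after k components = (λ_1 + ... + λ_k) / Σ λ:
  k = 1: 54/85 = 0.6353
  k = 2: (54 + 24)/85 = 78/85 = 0.9176
  k = 3: (54 + 24 + 7)/85 = 85/85 = 1

Summary (fraction, with percent):

explained: PC1 0.6353 (63.53%), PC2 0.2824 (28.24%), PC3 0.0824 (8.24%);  cumulative: 0.6353, 0.9176, 1


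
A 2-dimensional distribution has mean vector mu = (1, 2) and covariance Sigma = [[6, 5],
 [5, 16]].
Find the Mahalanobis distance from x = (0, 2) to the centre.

Step 1 — centre the observation: (x - mu) = (-1, 0).

Step 2 — invert Sigma. det(Sigma) = 6·16 - (5)² = 71.
  Sigma^{-1} = (1/det) · [[d, -b], [-b, a]] = [[0.2254, -0.0704],
 [-0.0704, 0.0845]].

Step 3 — form the quadratic (x - mu)^T · Sigma^{-1} · (x - mu):
  Sigma^{-1} · (x - mu) = (-0.2254, 0.0704).
  (x - mu)^T · [Sigma^{-1} · (x - mu)] = (-1)·(-0.2254) + (0)·(0.0704) = 0.2254.

Step 4 — take square root: d = √(0.2254) ≈ 0.4747.

d(x, mu) = √(0.2254) ≈ 0.4747


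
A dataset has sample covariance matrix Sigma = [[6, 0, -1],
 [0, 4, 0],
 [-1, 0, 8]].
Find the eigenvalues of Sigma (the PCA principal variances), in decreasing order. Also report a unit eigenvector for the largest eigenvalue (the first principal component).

Step 1 — characteristic polynomial p(λ) = det(λI - Sigma) = λ³ - tr·λ² + c_1·λ - det, where tr = trace, c_1 = sum of the principal 2×2 minors, det = det(Sigma):
  tr = 6 + 4 + 8 = 18,
  c_1 = (6·4 - (0)²) + (6·8 - (-1)²) + (4·8 - (0)²) = 24 + 47 + 32 = 103,
  det = 6·(4·8 - (0)²) - (0)·((0)·8 - (0)·(-1)) + (-1)·((0)·(0) - 4·(-1)) = 6·(32) - (0)·(0) + (-1)·(4) = 188.
  So p(λ) = λ³ - 18λ² + 103λ - 188.
Step 2 — look for an integer root (rational root theorem: any rational root is an integer divisor of 188). Testing λ = 4:
  p(4) = 64 - 288 + 412 - 188 = 0  ✓
  Dividing out (λ - 4): p(λ) = (λ - 4)(λ² - 14λ + 47).
Step 3 — remaining eigenvalues from the quadratic λ² - 14λ + 47 = 0:
  Δ = 14² - 4·47 = 196 - 188 = 8,  λ = (14 ± √8)/2 = (14 ± 2.8284)/2 ≈ 8.4142 or 5.5858.
  Sorted: λ_1 = 8.4142,  λ_2 = 5.5858,  λ_3 = 4  (check: sum = 18 = tr ✓).

Step 4 — unit eigenvector for λ_1 ≈ 8.4142: v spans the null space of (Sigma - λ_1 I), whose rows are
  r_1 = (-2.4142, 0, -1),  r_2 = (0, -4.4142, 0),  r_3 = (-1, 0, -0.4142).
  v is orthogonal to every row, so take v ∝ r_1 × r_2 = ((0)·(0) - (-1)·(-4.4142), (-1)·(0) - (-2.4142)·(0), (-2.4142)·(-4.4142) - (0)·(0)) ≈ (-4.4142, 0, 10.6569).
  Rescale (multiply by -1 so the first nonzero entry is positive): u = (4.4142, 0, -10.6569).
  ||u|| = √((4.4142)² + (0)² + (-10.6569)²) = √(133.0538) ≈ 11.5349,  v_1 = u/||u|| ≈ (0.3827, 0, -0.9239) (||v_1|| = 1).

λ_1 = 8.4142,  λ_2 = 5.5858,  λ_3 = 4;  v_1 ≈ (0.3827, 0, -0.9239)


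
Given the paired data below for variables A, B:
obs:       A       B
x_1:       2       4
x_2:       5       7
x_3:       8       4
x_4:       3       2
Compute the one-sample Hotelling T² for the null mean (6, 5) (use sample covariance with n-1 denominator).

Step 1 — sample mean vector:
  mean(A) = (2 + 5 + 8 + 3) / 4 = 18/4 = 4.5
  mean(B) = (4 + 7 + 4 + 2) / 4 = 17/4 = 4.25
  x̄ = (4.5, 4.25),  deviation x̄ - mu_0 = (4.5, 4.25) - (6, 5) = (-1.5, -0.75).

Step 2 — sample covariance matrix, S[i,j] = (1/(n-1)) · Σ_k (x_{k,i} - mean_i) · (x_{k,j} - mean_j), divisor n-1 = 3:
  S[A,A] = ((-2.5)·(-2.5) + (0.5)·(0.5) + (3.5)·(3.5) + (-1.5)·(-1.5)) / 3 = 21/3 = 7
  S[A,B] = ((-2.5)·(-0.25) + (0.5)·(2.75) + (3.5)·(-0.25) + (-1.5)·(-2.25)) / 3 = 4.5/3 = 1.5
  S[B,B] = ((-0.25)·(-0.25) + (2.75)·(2.75) + (-0.25)·(-0.25) + (-2.25)·(-2.25)) / 3 = 12.75/3 = 4.25
  S = [[7, 1.5],
 [1.5, 4.25]].

Step 3 — invert S. det(S) = 7·4.25 - (1.5)² = 27.5.
  S^{-1} = (1/det) · [[d, -b], [-b, a]] = [[0.1545, -0.0545],
 [-0.0545, 0.2545]].

Step 4 — quadratic form (x̄ - mu_0)^T · S^{-1} · (x̄ - mu_0):
  S^{-1} · (x̄ - mu_0) = (-0.1909, -0.1091),
  (x̄ - mu_0)^T · [...] = (-1.5)·(-0.1909) + (-0.75)·(-0.1091) = 0.3682.

Step 5 — scale by n: T² = 4 · 0.3682 = 1.4727.

T² ≈ 1.4727


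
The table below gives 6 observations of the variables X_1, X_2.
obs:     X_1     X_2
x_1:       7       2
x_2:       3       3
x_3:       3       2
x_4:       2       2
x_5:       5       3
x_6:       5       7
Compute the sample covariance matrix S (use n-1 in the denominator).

Step 1 — column means:
  mean(X_1) = (7 + 3 + 3 + 2 + 5 + 5) / 6 = 25/6 = 4.1667
  mean(X_2) = (2 + 3 + 2 + 2 + 3 + 7) / 6 = 19/6 = 3.1667

Step 2 — sample covariance S[i,j] = (1/(n-1)) · Σ_k (x_{k,i} - mean_i) · (x_{k,j} - mean_j), with n-1 = 5.
  S[X_1,X_1] = ((2.8333)·(2.8333) + (-1.1667)·(-1.1667) + (-1.1667)·(-1.1667) + (-2.1667)·(-2.1667) + (0.8333)·(0.8333) + (0.8333)·(0.8333)) / 5 = 16.8333/5 = 3.3667
  S[X_1,X_2] = ((2.8333)·(-1.1667) + (-1.1667)·(-0.1667) + (-1.1667)·(-1.1667) + (-2.1667)·(-1.1667) + (0.8333)·(-0.1667) + (0.8333)·(3.8333)) / 5 = 3.8333/5 = 0.7667
  S[X_2,X_2] = ((-1.1667)·(-1.1667) + (-0.1667)·(-0.1667) + (-1.1667)·(-1.1667) + (-1.1667)·(-1.1667) + (-0.1667)·(-0.1667) + (3.8333)·(3.8333)) / 5 = 18.8333/5 = 3.7667

S is symmetric (S[j,i] = S[i,j]). Assembling:

S = [[3.3667, 0.7667],
 [0.7667, 3.7667]]


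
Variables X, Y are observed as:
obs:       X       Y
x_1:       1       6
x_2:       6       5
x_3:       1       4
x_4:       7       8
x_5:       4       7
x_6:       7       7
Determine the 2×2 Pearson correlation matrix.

Step 1 — column means:
  mean(X) = (1 + 6 + 1 + 7 + 4 + 7) / 6 = 26/6 = 4.3333
  mean(Y) = (6 + 5 + 4 + 8 + 7 + 7) / 6 = 37/6 = 6.1667

Step 2 — sample variances and covariances s[i,j] = (1/(n-1)) · Σ_k (x_{k,i} - mean_i) · (x_{k,j} - mean_j), with n-1 = 5:
  s[X,X] = ((-3.3333)·(-3.3333) + (1.6667)·(1.6667) + (-3.3333)·(-3.3333) + (2.6667)·(2.6667) + (-0.3333)·(-0.3333) + (2.6667)·(2.6667)) / 5 = 39.3333/5 = 7.8667
  s[X,Y] = ((-3.3333)·(-0.1667) + (1.6667)·(-1.1667) + (-3.3333)·(-2.1667) + (2.6667)·(1.8333) + (-0.3333)·(0.8333) + (2.6667)·(0.8333)) / 5 = 12.6667/5 = 2.5333
  s[Y,Y] = ((-0.1667)·(-0.1667) + (-1.1667)·(-1.1667) + (-2.1667)·(-2.1667) + (1.8333)·(1.8333) + (0.8333)·(0.8333) + (0.8333)·(0.8333)) / 5 = 10.8333/5 = 2.1667
  Sample standard deviations s_i = √(s[i,i]):
  s(X) = √(7.8667) = 2.8048
  s(Y) = √(2.1667) = 1.472

Step 3 — r_{ij} = s_{ij} / (s_i · s_j):
  r[X,X] = 1 (diagonal).
  r[X,Y] = 2.5333 / (2.8048 · 1.472) = 2.5333 / 4.1285 = 0.6136
  r[Y,Y] = 1 (diagonal).

R is symmetric with unit diagonal. Assembling:

R = [[1, 0.6136],
 [0.6136, 1]]


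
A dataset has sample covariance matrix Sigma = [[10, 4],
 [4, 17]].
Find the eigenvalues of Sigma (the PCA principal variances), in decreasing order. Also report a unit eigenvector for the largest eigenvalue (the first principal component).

Step 1 — characteristic polynomial of 2×2 Sigma:
  det(Sigma - λI) = λ² - trace · λ + det = 0.
  trace = 10 + 17 = 27, det = 10·17 - (4)² = 154.
Step 2 — discriminant:
  Δ = trace² - 4·det = 729 - 616 = 113.
Step 3 — eigenvalues:
  λ = (trace ± √Δ)/2 = (27 ± 10.6301)/2,
  λ_1 = 18.8151,  λ_2 = 8.1849.

Step 4 — unit eigenvector for λ_1: solve (Sigma - λ_1 I)v = 0. First row:
  (10 - 18.8151)·v_x + (4)·v_y = 0, i.e. (-8.8151)·v_x + (4)·v_y = 0,
  so v ∝ (b, λ_1 - a) = (4, 8.8151) = u.
  ||u|| = √((4)² + (8.8151)²) = √(93.7055) ≈ 9.6802,
  v_1 = u/||u|| ≈ (0.4132, 0.9106) (||v_1|| = 1).

λ_1 = 18.8151,  λ_2 = 8.1849;  v_1 ≈ (0.4132, 0.9106)


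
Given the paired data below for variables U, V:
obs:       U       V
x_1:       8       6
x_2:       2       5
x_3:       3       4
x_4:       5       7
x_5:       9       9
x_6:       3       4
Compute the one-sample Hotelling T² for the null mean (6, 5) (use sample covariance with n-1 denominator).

Step 1 — sample mean vector:
  mean(U) = (8 + 2 + 3 + 5 + 9 + 3) / 6 = 30/6 = 5
  mean(V) = (6 + 5 + 4 + 7 + 9 + 4) / 6 = 35/6 = 5.8333
  x̄ = (5, 5.8333),  deviation x̄ - mu_0 = (5, 5.8333) - (6, 5) = (-1, 0.8333).

Step 2 — sample covariance matrix, S[i,j] = (1/(n-1)) · Σ_k (x_{k,i} - mean_i) · (x_{k,j} - mean_j), divisor n-1 = 5:
  S[U,U] = ((3)·(3) + (-3)·(-3) + (-2)·(-2) + (0)·(0) + (4)·(4) + (-2)·(-2)) / 5 = 42/5 = 8.4
  S[U,V] = ((3)·(0.1667) + (-3)·(-0.8333) + (-2)·(-1.8333) + (0)·(1.1667) + (4)·(3.1667) + (-2)·(-1.8333)) / 5 = 23/5 = 4.6
  S[V,V] = ((0.1667)·(0.1667) + (-0.8333)·(-0.8333) + (-1.8333)·(-1.8333) + (1.1667)·(1.1667) + (3.1667)·(3.1667) + (-1.8333)·(-1.8333)) / 5 = 18.8333/5 = 3.7667
  S = [[8.4, 4.6],
 [4.6, 3.7667]].

Step 3 — invert S. det(S) = 8.4·3.7667 - (4.6)² = 10.48.
  S^{-1} = (1/det) · [[d, -b], [-b, a]] = [[0.3594, -0.4389],
 [-0.4389, 0.8015]].

Step 4 — quadratic form (x̄ - mu_0)^T · S^{-1} · (x̄ - mu_0):
  S^{-1} · (x̄ - mu_0) = (-0.7252, 1.1069),
  (x̄ - mu_0)^T · [...] = (-1)·(-0.7252) + (0.8333)·(1.1069) = 1.6476.

Step 5 — scale by n: T² = 6 · 1.6476 = 9.8855.

T² ≈ 9.8855


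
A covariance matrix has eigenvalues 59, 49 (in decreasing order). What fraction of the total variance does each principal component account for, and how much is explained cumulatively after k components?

Step 1 — total variance = trace(Sigma) = Σ λ_i = 59 + 49 = 108.

Step 2 — fraction explained by component i = λ_i / Σ λ:
  PC1: 59/108 = 0.5463
  PC2: 49/108 = 0.4537

Step 3 — cumulative fraction after k components = (λ_1 + ... + λ_k) / Σ λ:
  k = 1: 59/108 = 0.5463
  k = 2: (59 + 49)/108 = 108/108 = 1

Summary (fraction, with percent):

explained: PC1 0.5463 (54.63%), PC2 0.4537 (45.37%);  cumulative: 0.5463, 1


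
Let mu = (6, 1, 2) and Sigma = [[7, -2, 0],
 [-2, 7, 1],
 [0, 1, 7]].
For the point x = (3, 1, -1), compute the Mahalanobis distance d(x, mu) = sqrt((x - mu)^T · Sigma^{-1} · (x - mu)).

Step 1 — centre the observation: (x - mu) = (-3, 0, -3).

Step 2 — invert Sigma (cofactor / det for 3×3, or solve directly):
  Sigma^{-1} = [[0.1558, 0.0455, -0.0065],
 [0.0455, 0.1591, -0.0227],
 [-0.0065, -0.0227, 0.1461]].

Step 3 — form the quadratic (x - mu)^T · Sigma^{-1} · (x - mu):
  Sigma^{-1} · (x - mu) = (-0.4481, -0.0682, -0.4188).
  (x - mu)^T · [Sigma^{-1} · (x - mu)] = (-3)·(-0.4481) + (0)·(-0.0682) + (-3)·(-0.4188) = 2.6006.

Step 4 — take square root: d = √(2.6006) ≈ 1.6127.

d(x, mu) = √(2.6006) ≈ 1.6127


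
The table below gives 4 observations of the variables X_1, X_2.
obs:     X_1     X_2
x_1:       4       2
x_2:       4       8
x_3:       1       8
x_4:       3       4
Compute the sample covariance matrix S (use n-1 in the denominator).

Step 1 — column means:
  mean(X_1) = (4 + 4 + 1 + 3) / 4 = 12/4 = 3
  mean(X_2) = (2 + 8 + 8 + 4) / 4 = 22/4 = 5.5

Step 2 — sample covariance S[i,j] = (1/(n-1)) · Σ_k (x_{k,i} - mean_i) · (x_{k,j} - mean_j), with n-1 = 3.
  S[X_1,X_1] = ((1)·(1) + (1)·(1) + (-2)·(-2) + (0)·(0)) / 3 = 6/3 = 2
  S[X_1,X_2] = ((1)·(-3.5) + (1)·(2.5) + (-2)·(2.5) + (0)·(-1.5)) / 3 = -6/3 = -2
  S[X_2,X_2] = ((-3.5)·(-3.5) + (2.5)·(2.5) + (2.5)·(2.5) + (-1.5)·(-1.5)) / 3 = 27/3 = 9

S is symmetric (S[j,i] = S[i,j]). Assembling:

S = [[2, -2],
 [-2, 9]]


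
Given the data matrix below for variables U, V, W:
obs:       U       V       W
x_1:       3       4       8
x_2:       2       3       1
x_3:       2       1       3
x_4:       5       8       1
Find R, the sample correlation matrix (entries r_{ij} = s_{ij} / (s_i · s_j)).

Step 1 — column means:
  mean(U) = (3 + 2 + 2 + 5) / 4 = 12/4 = 3
  mean(V) = (4 + 3 + 1 + 8) / 4 = 16/4 = 4
  mean(W) = (8 + 1 + 3 + 1) / 4 = 13/4 = 3.25

Step 2 — sample variances and covariances s[i,j] = (1/(n-1)) · Σ_k (x_{k,i} - mean_i) · (x_{k,j} - mean_j), with n-1 = 3:
  s[U,U] = ((0)·(0) + (-1)·(-1) + (-1)·(-1) + (2)·(2)) / 3 = 6/3 = 2
  s[U,V] = ((0)·(0) + (-1)·(-1) + (-1)·(-3) + (2)·(4)) / 3 = 12/3 = 4
  s[U,W] = ((0)·(4.75) + (-1)·(-2.25) + (-1)·(-0.25) + (2)·(-2.25)) / 3 = -2/3 = -0.6667
  s[V,V] = ((0)·(0) + (-1)·(-1) + (-3)·(-3) + (4)·(4)) / 3 = 26/3 = 8.6667
  s[V,W] = ((0)·(4.75) + (-1)·(-2.25) + (-3)·(-0.25) + (4)·(-2.25)) / 3 = -6/3 = -2
  s[W,W] = ((4.75)·(4.75) + (-2.25)·(-2.25) + (-0.25)·(-0.25) + (-2.25)·(-2.25)) / 3 = 32.75/3 = 10.9167
  Sample standard deviations s_i = √(s[i,i]):
  s(U) = √(2) = 1.4142
  s(V) = √(8.6667) = 2.9439
  s(W) = √(10.9167) = 3.304

Step 3 — r_{ij} = s_{ij} / (s_i · s_j):
  r[U,U] = 1 (diagonal).
  r[U,V] = 4 / (1.4142 · 2.9439) = 4 / 4.1633 = 0.9608
  r[U,W] = -0.6667 / (1.4142 · 3.304) = -0.6667 / 4.6726 = -0.1427
  r[V,V] = 1 (diagonal).
  r[V,W] = -2 / (2.9439 · 3.304) = -2 / 9.7268 = -0.2056
  r[W,W] = 1 (diagonal).

R is symmetric with unit diagonal. Assembling:

R = [[1, 0.9608, -0.1427],
 [0.9608, 1, -0.2056],
 [-0.1427, -0.2056, 1]]


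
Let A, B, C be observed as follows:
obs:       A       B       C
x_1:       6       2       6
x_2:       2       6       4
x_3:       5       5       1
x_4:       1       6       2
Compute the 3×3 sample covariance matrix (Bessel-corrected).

Step 1 — column means:
  mean(A) = (6 + 2 + 5 + 1) / 4 = 14/4 = 3.5
  mean(B) = (2 + 6 + 5 + 6) / 4 = 19/4 = 4.75
  mean(C) = (6 + 4 + 1 + 2) / 4 = 13/4 = 3.25

Step 2 — sample covariance S[i,j] = (1/(n-1)) · Σ_k (x_{k,i} - mean_i) · (x_{k,j} - mean_j), with n-1 = 3.
  S[A,A] = ((2.5)·(2.5) + (-1.5)·(-1.5) + (1.5)·(1.5) + (-2.5)·(-2.5)) / 3 = 17/3 = 5.6667
  S[A,B] = ((2.5)·(-2.75) + (-1.5)·(1.25) + (1.5)·(0.25) + (-2.5)·(1.25)) / 3 = -11.5/3 = -3.8333
  S[A,C] = ((2.5)·(2.75) + (-1.5)·(0.75) + (1.5)·(-2.25) + (-2.5)·(-1.25)) / 3 = 5.5/3 = 1.8333
  S[B,B] = ((-2.75)·(-2.75) + (1.25)·(1.25) + (0.25)·(0.25) + (1.25)·(1.25)) / 3 = 10.75/3 = 3.5833
  S[B,C] = ((-2.75)·(2.75) + (1.25)·(0.75) + (0.25)·(-2.25) + (1.25)·(-1.25)) / 3 = -8.75/3 = -2.9167
  S[C,C] = ((2.75)·(2.75) + (0.75)·(0.75) + (-2.25)·(-2.25) + (-1.25)·(-1.25)) / 3 = 14.75/3 = 4.9167

S is symmetric (S[j,i] = S[i,j]). Assembling:

S = [[5.6667, -3.8333, 1.8333],
 [-3.8333, 3.5833, -2.9167],
 [1.8333, -2.9167, 4.9167]]


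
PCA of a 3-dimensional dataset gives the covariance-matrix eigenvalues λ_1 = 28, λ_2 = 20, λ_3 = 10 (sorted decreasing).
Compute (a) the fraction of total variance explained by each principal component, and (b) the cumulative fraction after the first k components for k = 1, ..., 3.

Step 1 — total variance = trace(Sigma) = Σ λ_i = 28 + 20 + 10 = 58.

Step 2 — fraction explained by component i = λ_i / Σ λ:
  PC1: 28/58 = 0.4828
  PC2: 20/58 = 0.3448
  PC3: 10/58 = 0.1724

Step 3 — cumulative fraction after k components = (λ_1 + ... + λ_k) / Σ λ:
  k = 1: 28/58 = 0.4828
  k = 2: (28 + 20)/58 = 48/58 = 0.8276
  k = 3: (28 + 20 + 10)/58 = 58/58 = 1

Summary (fraction, with percent):

explained: PC1 0.4828 (48.28%), PC2 0.3448 (34.48%), PC3 0.1724 (17.24%);  cumulative: 0.4828, 0.8276, 1


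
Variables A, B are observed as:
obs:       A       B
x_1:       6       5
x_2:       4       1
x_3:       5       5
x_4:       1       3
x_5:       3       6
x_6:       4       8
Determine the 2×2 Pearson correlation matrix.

Step 1 — column means:
  mean(A) = (6 + 4 + 5 + 1 + 3 + 4) / 6 = 23/6 = 3.8333
  mean(B) = (5 + 1 + 5 + 3 + 6 + 8) / 6 = 28/6 = 4.6667

Step 2 — sample variances and covariances s[i,j] = (1/(n-1)) · Σ_k (x_{k,i} - mean_i) · (x_{k,j} - mean_j), with n-1 = 5:
  s[A,A] = ((2.1667)·(2.1667) + (0.1667)·(0.1667) + (1.1667)·(1.1667) + (-2.8333)·(-2.8333) + (-0.8333)·(-0.8333) + (0.1667)·(0.1667)) / 5 = 14.8333/5 = 2.9667
  s[A,B] = ((2.1667)·(0.3333) + (0.1667)·(-3.6667) + (1.1667)·(0.3333) + (-2.8333)·(-1.6667) + (-0.8333)·(1.3333) + (0.1667)·(3.3333)) / 5 = 4.6667/5 = 0.9333
  s[B,B] = ((0.3333)·(0.3333) + (-3.6667)·(-3.6667) + (0.3333)·(0.3333) + (-1.6667)·(-1.6667) + (1.3333)·(1.3333) + (3.3333)·(3.3333)) / 5 = 29.3333/5 = 5.8667
  Sample standard deviations s_i = √(s[i,i]):
  s(A) = √(2.9667) = 1.7224
  s(B) = √(5.8667) = 2.4221

Step 3 — r_{ij} = s_{ij} / (s_i · s_j):
  r[A,A] = 1 (diagonal).
  r[A,B] = 0.9333 / (1.7224 · 2.4221) = 0.9333 / 4.1719 = 0.2237
  r[B,B] = 1 (diagonal).

R is symmetric with unit diagonal. Assembling:

R = [[1, 0.2237],
 [0.2237, 1]]


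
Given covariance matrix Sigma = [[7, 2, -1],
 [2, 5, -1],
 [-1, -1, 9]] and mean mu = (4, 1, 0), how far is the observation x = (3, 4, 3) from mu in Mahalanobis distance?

Step 1 — centre the observation: (x - mu) = (-1, 3, 3).

Step 2 — invert Sigma (cofactor / det for 3×3, or solve directly):
  Sigma^{-1} = [[0.1624, -0.0627, 0.0111],
 [-0.0627, 0.2288, 0.0185],
 [0.0111, 0.0185, 0.1144]].

Step 3 — form the quadratic (x - mu)^T · Sigma^{-1} · (x - mu):
  Sigma^{-1} · (x - mu) = (-0.3173, 0.8044, 0.3875).
  (x - mu)^T · [Sigma^{-1} · (x - mu)] = (-1)·(-0.3173) + (3)·(0.8044) + (3)·(0.3875) = 3.893.

Step 4 — take square root: d = √(3.893) ≈ 1.9731.

d(x, mu) = √(3.893) ≈ 1.9731


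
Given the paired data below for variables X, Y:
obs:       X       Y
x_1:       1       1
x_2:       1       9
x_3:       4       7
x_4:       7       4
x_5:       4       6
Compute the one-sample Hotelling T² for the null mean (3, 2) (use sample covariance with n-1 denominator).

Step 1 — sample mean vector:
  mean(X) = (1 + 1 + 4 + 7 + 4) / 5 = 17/5 = 3.4
  mean(Y) = (1 + 9 + 7 + 4 + 6) / 5 = 27/5 = 5.4
  x̄ = (3.4, 5.4),  deviation x̄ - mu_0 = (3.4, 5.4) - (3, 2) = (0.4, 3.4).

Step 2 — sample covariance matrix, S[i,j] = (1/(n-1)) · Σ_k (x_{k,i} - mean_i) · (x_{k,j} - mean_j), divisor n-1 = 4:
  S[X,X] = ((-2.4)·(-2.4) + (-2.4)·(-2.4) + (0.6)·(0.6) + (3.6)·(3.6) + (0.6)·(0.6)) / 4 = 25.2/4 = 6.3
  S[X,Y] = ((-2.4)·(-4.4) + (-2.4)·(3.6) + (0.6)·(1.6) + (3.6)·(-1.4) + (0.6)·(0.6)) / 4 = -1.8/4 = -0.45
  S[Y,Y] = ((-4.4)·(-4.4) + (3.6)·(3.6) + (1.6)·(1.6) + (-1.4)·(-1.4) + (0.6)·(0.6)) / 4 = 37.2/4 = 9.3
  S = [[6.3, -0.45],
 [-0.45, 9.3]].

Step 3 — invert S. det(S) = 6.3·9.3 - (-0.45)² = 58.3875.
  S^{-1} = (1/det) · [[d, -b], [-b, a]] = [[0.1593, 0.0077],
 [0.0077, 0.1079]].

Step 4 — quadratic form (x̄ - mu_0)^T · S^{-1} · (x̄ - mu_0):
  S^{-1} · (x̄ - mu_0) = (0.0899, 0.3699),
  (x̄ - mu_0)^T · [...] = (0.4)·(0.0899) + (3.4)·(0.3699) = 1.2938.

Step 5 — scale by n: T² = 5 · 1.2938 = 6.4689.

T² ≈ 6.4689


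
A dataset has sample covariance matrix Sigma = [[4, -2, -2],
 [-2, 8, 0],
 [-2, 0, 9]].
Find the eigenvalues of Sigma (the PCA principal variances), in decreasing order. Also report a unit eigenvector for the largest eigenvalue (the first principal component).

Step 1 — characteristic polynomial p(λ) = det(λI - Sigma) = λ³ - tr·λ² + c_1·λ - det, where tr = trace, c_1 = sum of the principal 2×2 minors, det = det(Sigma):
  tr = 4 + 8 + 9 = 21,
  c_1 = (4·8 - (-2)²) + (4·9 - (-2)²) + (8·9 - (0)²) = 28 + 32 + 72 = 132,
  det = 4·(8·9 - (0)²) - (-2)·((-2)·9 - (0)·(-2)) + (-2)·((-2)·(0) - 8·(-2)) = 4·(72) - (-2)·(-18) + (-2)·(16) = 220.
  So p(λ) = λ³ - 21λ² + 132λ - 220.
Step 2 — look for an integer root (rational root theorem: any rational root is an integer divisor of 220). Testing λ = 10:
  p(10) = 1000 - 2100 + 1320 - 220 = 0  ✓
  Dividing out (λ - 10): p(λ) = (λ - 10)(λ² - 11λ + 22).
Step 3 — remaining eigenvalues from the quadratic λ² - 11λ + 22 = 0:
  Δ = 11² - 4·22 = 121 - 88 = 33,  λ = (11 ± √33)/2 = (11 ± 5.7446)/2 ≈ 8.3723 or 2.6277.
  Sorted: λ_1 = 10,  λ_2 = 8.3723,  λ_3 = 2.6277  (check: sum = 21 = tr ✓).

Step 4 — unit eigenvector for λ_1 = 10: v spans the null space of (Sigma - λ_1 I), whose rows are
  r_1 = (-6, -2, -2),  r_2 = (-2, -2, 0),  r_3 = (-2, 0, -1).
  v is orthogonal to every row, so take v ∝ r_1 × r_2 = ((-2)·(0) - (-2)·(-2), (-2)·(-2) - (-6)·(0), (-6)·(-2) - (-2)·(-2)) = (-4, 4, 8).
  Rescale (divide by 4; multiply by -1 so the first nonzero entry is positive): u = (1, -1, -2).
  ||u|| = √((1)² + (-1)² + (-2)²) = √(6) ≈ 2.4495,  v_1 = u/||u|| ≈ (0.4082, -0.4082, -0.8165) (||v_1|| = 1).

λ_1 = 10,  λ_2 = 8.3723,  λ_3 = 2.6277;  v_1 ≈ (0.4082, -0.4082, -0.8165)


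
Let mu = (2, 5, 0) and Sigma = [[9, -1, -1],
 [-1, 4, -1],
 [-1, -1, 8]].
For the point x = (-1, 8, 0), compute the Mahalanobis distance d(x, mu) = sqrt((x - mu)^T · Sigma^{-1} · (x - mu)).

Step 1 — centre the observation: (x - mu) = (-3, 3, 0).

Step 2 — invert Sigma (cofactor / det for 3×3, or solve directly):
  Sigma^{-1} = [[0.117, 0.034, 0.0189],
 [0.034, 0.2679, 0.0377],
 [0.0189, 0.0377, 0.1321]].

Step 3 — form the quadratic (x - mu)^T · Sigma^{-1} · (x - mu):
  Sigma^{-1} · (x - mu) = (-0.2491, 0.7019, 0.0566).
  (x - mu)^T · [Sigma^{-1} · (x - mu)] = (-3)·(-0.2491) + (3)·(0.7019) + (0)·(0.0566) = 2.8528.

Step 4 — take square root: d = √(2.8528) ≈ 1.689.

d(x, mu) = √(2.8528) ≈ 1.689
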